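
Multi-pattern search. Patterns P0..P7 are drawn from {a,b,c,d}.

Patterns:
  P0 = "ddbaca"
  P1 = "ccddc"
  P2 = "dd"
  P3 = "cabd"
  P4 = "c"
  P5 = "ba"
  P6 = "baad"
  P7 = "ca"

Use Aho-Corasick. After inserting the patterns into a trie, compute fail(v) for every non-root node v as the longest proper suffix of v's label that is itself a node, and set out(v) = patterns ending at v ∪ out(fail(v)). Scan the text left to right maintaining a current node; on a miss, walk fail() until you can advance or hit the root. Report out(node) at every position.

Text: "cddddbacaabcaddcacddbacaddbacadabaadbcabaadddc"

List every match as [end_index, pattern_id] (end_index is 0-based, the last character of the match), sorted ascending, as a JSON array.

Build automaton:
Trie nodes:
  n0 'ε': b→15 c→7 d→1
  n1 'd': d→2
  n2 'dd': b→3  [P2 ends]
  n3 'ddb': a→4
  n4 'ddba': c→5
  n5 'ddbac': a→6
  n6 'ddbaca': ·  [P0 ends]
  n7 'c': a→12 c→8  [P4 ends]
  n8 'cc': d→9
  n9 'ccd': d→10
  n10 'ccdd': c→11
  n11 'ccddc': ·  [P1 ends]
  n12 'ca': b→13  [P7 ends]
  n13 'cab': d→14
  n14 'cabd': ·  [P3 ends]
  n15 'b': a→16
  n16 'ba': a→17  [P5 ends]
  n17 'baa': d→18
  n18 'baad': ·  [P6 ends]

BFS fail/out derivation:
  n1('d'): parent n0 fail=0; on 'd' 0 → fail=0;  out ∅∪∅=∅
  n7('c'): parent n0 fail=0; on 'c' 0 → fail=0;  out {4}∪∅={4}
  n15('b'): parent n0 fail=0; on 'b' 0 → fail=0;  out ∅∪∅=∅
  n2('dd'): parent n1 fail=0; on 'd' 0 → fail=1;  out {2}∪∅={2}
  n8('cc'): parent n7 fail=0; on 'c' 0 → fail=7;  out ∅∪{4}={4}
  n12('ca'): parent n7 fail=0; on 'a' 0 → fail=0;  out {7}∪∅={7}
  n16('ba'): parent n15 fail=0; on 'a' 0 → fail=0;  out {5}∪∅={5}
  n3('ddb'): parent n2 fail=1; on 'b' 1→0 → fail=15;  out ∅∪∅=∅
  n9('ccd'): parent n8 fail=7; on 'd' 7→0 → fail=1;  out ∅∪∅=∅
  n13('cab'): parent n12 fail=0; on 'b' 0 → fail=15;  out ∅∪∅=∅
  n17('baa'): parent n16 fail=0; on 'a' 0 → fail=0;  out ∅∪∅=∅
  n4('ddba'): parent n3 fail=15; on 'a' 15 → fail=16;  out ∅∪{5}={5}
  n10('ccdd'): parent n9 fail=1; on 'd' 1 → fail=2;  out ∅∪{2}={2}
  n14('cabd'): parent n13 fail=15; on 'd' 15→0 → fail=1;  out {3}∪∅={3}
  n18('baad'): parent n17 fail=0; on 'd' 0 → fail=1;  out {6}∪∅={6}
  n5('ddbac'): parent n4 fail=16; on 'c' 16→0 → fail=7;  out ∅∪{4}={4}
  n11('ccddc'): parent n10 fail=2; on 'c' 2→1→0 → fail=7;  out {1}∪{4}={1,4}
  n6('ddbaca'): parent n5 fail=7; on 'a' 7 → fail=12;  out {0}∪{7}={0,7}

Scan:
i=0 'c': node 0→7  → match P4@[0:0]
i=1 'd': node 7→1 (via fail)
i=2 'd': node 1→2  → match P2@[1:2]
i=3 'd': node 2→2 (via fail)  → match P2@[2:3]
i=4 'd': node 2→2 (via fail)  → match P2@[3:4]
i=5 'b': node 2→3
i=6 'a': node 3→4  → match P5@[5:6]
i=7 'c': node 4→5  → match P4@[7:7]
i=8 'a': node 5→6  → match P0@[3:8],P7@[7:8]
i=9 'a': node 6→0 (via fail)
i=10 'b': node 0→15
i=11 'c': node 15→7 (via fail)  → match P4@[11:11]
i=12 'a': node 7→12  → match P7@[11:12]
i=13 'd': node 12→1 (via fail)
i=14 'd': node 1→2  → match P2@[13:14]
i=15 'c': node 2→7 (via fail)  → match P4@[15:15]
i=16 'a': node 7→12  → match P7@[15:16]
i=17 'c': node 12→7 (via fail)  → match P4@[17:17]
i=18 'd': node 7→1 (via fail)
i=19 'd': node 1→2  → match P2@[18:19]
i=20 'b': node 2→3
i=21 'a': node 3→4  → match P5@[20:21]
i=22 'c': node 4→5  → match P4@[22:22]
i=23 'a': node 5→6  → match P0@[18:23],P7@[22:23]
i=24 'd': node 6→1 (via fail)
i=25 'd': node 1→2  → match P2@[24:25]
i=26 'b': node 2→3
i=27 'a': node 3→4  → match P5@[26:27]
i=28 'c': node 4→5  → match P4@[28:28]
i=29 'a': node 5→6  → match P0@[24:29],P7@[28:29]
i=30 'd': node 6→1 (via fail)
i=31 'a': node 1→0 (via fail)
i=32 'b': node 0→15
i=33 'a': node 15→16  → match P5@[32:33]
i=34 'a': node 16→17
i=35 'd': node 17→18  → match P6@[32:35]
i=36 'b': node 18→15 (via fail)
i=37 'c': node 15→7 (via fail)  → match P4@[37:37]
i=38 'a': node 7→12  → match P7@[37:38]
i=39 'b': node 12→13
i=40 'a': node 13→16 (via fail)  → match P5@[39:40]
i=41 'a': node 16→17
i=42 'd': node 17→18  → match P6@[39:42]
i=43 'd': node 18→2 (via fail)  → match P2@[42:43]
i=44 'd': node 2→2 (via fail)  → match P2@[43:44]
i=45 'c': node 2→7 (via fail)  → match P4@[45:45]

Matches: [[0,4],[2,2],[3,2],[4,2],[6,5],[7,4],[8,0],[8,7],[11,4],[12,7],[14,2],[15,4],[16,7],[17,4],[19,2],[21,5],[22,4],[23,0],[23,7],[25,2],[27,5],[28,4],[29,0],[29,7],[33,5],[35,6],[37,4],[38,7],[40,5],[42,6],[43,2],[44,2],[45,4]]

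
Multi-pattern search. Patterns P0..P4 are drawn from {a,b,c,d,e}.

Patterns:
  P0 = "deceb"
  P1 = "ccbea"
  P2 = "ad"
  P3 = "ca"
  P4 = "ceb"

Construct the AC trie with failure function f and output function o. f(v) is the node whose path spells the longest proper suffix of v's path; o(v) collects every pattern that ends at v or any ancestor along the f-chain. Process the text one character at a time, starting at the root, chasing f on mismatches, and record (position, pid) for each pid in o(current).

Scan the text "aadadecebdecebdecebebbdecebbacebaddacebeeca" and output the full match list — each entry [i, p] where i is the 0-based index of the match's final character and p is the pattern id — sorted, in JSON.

Build automaton:
Trie (insert patterns):
  n0 'ε': a→11 c→6 d→1
  n1 'd': e→2
  n2 'de': c→3
  n3 'dec': e→4
  n4 'dece': b→5
  n5 'deceb': ·  [P0 ends]
  n6 'c': a→13 c→7 e→14
  n7 'cc': b→8
  n8 'ccb': e→9
  n9 'ccbe': a→10
  n10 'ccbea': ·  [P1 ends]
  n11 'a': d→12
  n12 'ad': ·  [P2 ends]
  n13 'ca': ·  [P3 ends]
  n14 'ce': b→15
  n15 'ceb': ·  [P4 ends]

BFS fail/out derivation:
  n1('d'): parent n0 fail=0; on 'd' 0 → fail=0;  out ∅∪∅=∅
  n6('c'): parent n0 fail=0; on 'c' 0 → fail=0;  out ∅∪∅=∅
  n11('a'): parent n0 fail=0; on 'a' 0 → fail=0;  out ∅∪∅=∅
  n2('de'): parent n1 fail=0; on 'e' 0 → fail=0;  out ∅∪∅=∅
  n7('cc'): parent n6 fail=0; on 'c' 0 → fail=6;  out ∅∪∅=∅
  n12('ad'): parent n11 fail=0; on 'd' 0 → fail=1;  out {2}∪∅={2}
  n13('ca'): parent n6 fail=0; on 'a' 0 → fail=11;  out {3}∪∅={3}
  n14('ce'): parent n6 fail=0; on 'e' 0 → fail=0;  out ∅∪∅=∅
  n3('dec'): parent n2 fail=0; on 'c' 0 → fail=6;  out ∅∪∅=∅
  n8('ccb'): parent n7 fail=6; on 'b' 6→0 → fail=0;  out ∅∪∅=∅
  n15('ceb'): parent n14 fail=0; on 'b' 0 → fail=0;  out {4}∪∅={4}
  n4('dece'): parent n3 fail=6; on 'e' 6 → fail=14;  out ∅∪∅=∅
  n9('ccbe'): parent n8 fail=0; on 'e' 0 → fail=0;  out ∅∪∅=∅
  n5('deceb'): parent n4 fail=14; on 'b' 14 → fail=15;  out {0}∪{4}={0,4}
  n10('ccbea'): parent n9 fail=0; on 'a' 0 → fail=11;  out {1}∪∅={1}

Run:
[0] read 'a'  n0⇒n11
[1] read 'a'  n11⇒n11 (via fail)
[2] read 'd'  n11⇒n12  emit P2@[1:2]
[3] read 'a'  n12⇒n11 (via fail)
[4] read 'd'  n11⇒n12  emit P2@[3:4]
[5] read 'e'  n12⇒n2 (via fail)
[6] read 'c'  n2⇒n3
[7] read 'e'  n3⇒n4
[8] read 'b'  n4⇒n5  emit P0@[4:8],P4@[6:8]
[9] read 'd'  n5⇒n1 (via fail)
[10] read 'e'  n1⇒n2
[11] read 'c'  n2⇒n3
[12] read 'e'  n3⇒n4
[13] read 'b'  n4⇒n5  emit P0@[9:13],P4@[11:13]
[14] read 'd'  n5⇒n1 (via fail)
[15] read 'e'  n1⇒n2
[16] read 'c'  n2⇒n3
[17] read 'e'  n3⇒n4
[18] read 'b'  n4⇒n5  emit P0@[14:18],P4@[16:18]
[19] read 'e'  n5⇒n0 (via fail)
[20] read 'b'  n0⇒n0
[21] read 'b'  n0⇒n0
[22] read 'd'  n0⇒n1
[23] read 'e'  n1⇒n2
[24] read 'c'  n2⇒n3
[25] read 'e'  n3⇒n4
[26] read 'b'  n4⇒n5  emit P0@[22:26],P4@[24:26]
[27] read 'b'  n5⇒n0 (via fail)
[28] read 'a'  n0⇒n11
[29] read 'c'  n11⇒n6 (via fail)
[30] read 'e'  n6⇒n14
[31] read 'b'  n14⇒n15  emit P4@[29:31]
[32] read 'a'  n15⇒n11 (via fail)
[33] read 'd'  n11⇒n12  emit P2@[32:33]
[34] read 'd'  n12⇒n1 (via fail)
[35] read 'a'  n1⇒n11 (via fail)
[36] read 'c'  n11⇒n6 (via fail)
[37] read 'e'  n6⇒n14
[38] read 'b'  n14⇒n15  emit P4@[36:38]
[39] read 'e'  n15⇒n0 (via fail)
[40] read 'e'  n0⇒n0
[41] read 'c'  n0⇒n6
[42] read 'a'  n6⇒n13  emit P3@[41:42]

All matches (sorted): [[2,2],[4,2],[8,0],[8,4],[13,0],[13,4],[18,0],[18,4],[26,0],[26,4],[31,4],[33,2],[38,4],[42,3]]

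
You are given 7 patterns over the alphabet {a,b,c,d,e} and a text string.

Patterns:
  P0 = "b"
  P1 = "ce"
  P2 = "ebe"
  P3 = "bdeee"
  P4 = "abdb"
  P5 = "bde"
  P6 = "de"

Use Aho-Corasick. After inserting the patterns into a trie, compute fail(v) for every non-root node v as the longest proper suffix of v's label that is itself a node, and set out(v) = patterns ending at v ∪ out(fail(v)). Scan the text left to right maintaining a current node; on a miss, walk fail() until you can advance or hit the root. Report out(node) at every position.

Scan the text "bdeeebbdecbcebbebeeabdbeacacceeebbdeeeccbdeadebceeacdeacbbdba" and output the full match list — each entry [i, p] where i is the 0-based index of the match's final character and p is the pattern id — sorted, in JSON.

Build:
Trie (insert patterns):
  0='ε' goto a→11 b→1 c→2 d→15 e→4
  1='b' goto d→7  [P0 ends]
  2='c' goto e→3
  3='ce' goto ·  [P1 ends]
  4='e' goto b→5
  5='eb' goto e→6
  6='ebe' goto ·  [P2 ends]
  7='bd' goto e→8
  8='bde' goto e→9  [P5 ends]
  9='bdee' goto e→10
  10='bdeee' goto ·  [P3 ends]
  11='a' goto b→12
  12='ab' goto d→13
  13='abd' goto b→14
  14='abdb' goto ·  [P4 ends]
  15='d' goto e→16
  16='de' goto ·  [P6 ends]

BFS fail/out derivation:
  fail(1) 'b': from fail(0)=0 chase 'b': 0 ⇒ 0;  out={0}∪out(0)={0}
  fail(2) 'c': from fail(0)=0 chase 'c': 0 ⇒ 0;  out=∅∪out(0)=∅
  fail(4) 'e': from fail(0)=0 chase 'e': 0 ⇒ 0;  out=∅∪out(0)=∅
  fail(11) 'a': from fail(0)=0 chase 'a': 0 ⇒ 0;  out=∅∪out(0)=∅
  fail(15) 'd': from fail(0)=0 chase 'd': 0 ⇒ 0;  out=∅∪out(0)=∅
  fail(3) 'ce': from fail(2)=0 chase 'e': 0 ⇒ 4;  out={1}∪out(4)={1}
  fail(5) 'eb': from fail(4)=0 chase 'b': 0 ⇒ 1;  out=∅∪out(1)={0}
  fail(7) 'bd': from fail(1)=0 chase 'd': 0 ⇒ 15;  out=∅∪out(15)=∅
  fail(12) 'ab': from fail(11)=0 chase 'b': 0 ⇒ 1;  out=∅∪out(1)={0}
  fail(16) 'de': from fail(15)=0 chase 'e': 0 ⇒ 4;  out={6}∪out(4)={6}
  fail(6) 'ebe': from fail(5)=1 chase 'e': 1→0 ⇒ 4;  out={2}∪out(4)={2}
  fail(8) 'bde': from fail(7)=15 chase 'e': 15 ⇒ 16;  out={5}∪out(16)={5,6}
  fail(13) 'abd': from fail(12)=1 chase 'd': 1 ⇒ 7;  out=∅∪out(7)=∅
  fail(9) 'bdee': from fail(8)=16 chase 'e': 16→4→0 ⇒ 4;  out=∅∪out(4)=∅
  fail(14) 'abdb': from fail(13)=7 chase 'b': 7→15→0 ⇒ 1;  out={4}∪out(1)={0,4}
  fail(10) 'bdeee': from fail(9)=4 chase 'e': 4→0 ⇒ 4;  out={3}∪out(4)={3}

Scan:
i=0 'b': node 0→1  emit P0@[0:0]
i=1 'd': node 1→7
i=2 'e': node 7→8  emit P5@[0:2],P6@[1:2]
i=3 'e': node 8→9
i=4 'e': node 9→10  emit P3@[0:4]
i=5 'b': node 10→5 (via fail)  emit P0@[5:5]
i=6 'b': node 5→1 (via fail)  emit P0@[6:6]
i=7 'd': node 1→7
i=8 'e': node 7→8  emit P5@[6:8],P6@[7:8]
i=9 'c': node 8→2 (via fail)
i=10 'b': node 2→1 (via fail)  emit P0@[10:10]
i=11 'c': node 1→2 (via fail)
i=12 'e': node 2→3  emit P1@[11:12]
i=13 'b': node 3→5 (via fail)  emit P0@[13:13]
i=14 'b': node 5→1 (via fail)  emit P0@[14:14]
i=15 'e': node 1→4 (via fail)
i=16 'b': node 4→5  emit P0@[16:16]
i=17 'e': node 5→6  emit P2@[15:17]
i=18 'e': node 6→4 (via fail)
i=19 'a': node 4→11 (via fail)
i=20 'b': node 11→12  emit P0@[20:20]
i=21 'd': node 12→13
i=22 'b': node 13→14  emit P0@[22:22],P4@[19:22]
i=23 'e': node 14→4 (via fail)
i=24 'a': node 4→11 (via fail)
i=25 'c': node 11→2 (via fail)
i=26 'a': node 2→11 (via fail)
i=27 'c': node 11→2 (via fail)
i=28 'c': node 2→2 (via fail)
i=29 'e': node 2→3  emit P1@[28:29]
i=30 'e': node 3→4 (via fail)
i=31 'e': node 4→4 (via fail)
i=32 'b': node 4→5  emit P0@[32:32]
i=33 'b': node 5→1 (via fail)  emit P0@[33:33]
i=34 'd': node 1→7
i=35 'e': node 7→8  emit P5@[33:35],P6@[34:35]
i=36 'e': node 8→9
i=37 'e': node 9→10  emit P3@[33:37]
i=38 'c': node 10→2 (via fail)
i=39 'c': node 2→2 (via fail)
i=40 'b': node 2→1 (via fail)  emit P0@[40:40]
i=41 'd': node 1→7
i=42 'e': node 7→8  emit P5@[40:42],P6@[41:42]
i=43 'a': node 8→11 (via fail)
i=44 'd': node 11→15 (via fail)
i=45 'e': node 15→16  emit P6@[44:45]
i=46 'b': node 16→5 (via fail)  emit P0@[46:46]
i=47 'c': node 5→2 (via fail)
i=48 'e': node 2→3  emit P1@[47:48]
i=49 'e': node 3→4 (via fail)
i=50 'a': node 4→11 (via fail)
i=51 'c': node 11→2 (via fail)
i=52 'd': node 2→15 (via fail)
i=53 'e': node 15→16  emit P6@[52:53]
i=54 'a': node 16→11 (via fail)
i=55 'c': node 11→2 (via fail)
i=56 'b': node 2→1 (via fail)  emit P0@[56:56]
i=57 'b': node 1→1 (via fail)  emit P0@[57:57]
i=58 'd': node 1→7
i=59 'b': node 7→1 (via fail)  emit P0@[59:59]
i=60 'a': node 1→11 (via fail)

Result: [[0,0],[2,5],[2,6],[4,3],[5,0],[6,0],[8,5],[8,6],[10,0],[12,1],[13,0],[14,0],[16,0],[17,2],[20,0],[22,0],[22,4],[29,1],[32,0],[33,0],[35,5],[35,6],[37,3],[40,0],[42,5],[42,6],[45,6],[46,0],[48,1],[53,6],[56,0],[57,0],[59,0]]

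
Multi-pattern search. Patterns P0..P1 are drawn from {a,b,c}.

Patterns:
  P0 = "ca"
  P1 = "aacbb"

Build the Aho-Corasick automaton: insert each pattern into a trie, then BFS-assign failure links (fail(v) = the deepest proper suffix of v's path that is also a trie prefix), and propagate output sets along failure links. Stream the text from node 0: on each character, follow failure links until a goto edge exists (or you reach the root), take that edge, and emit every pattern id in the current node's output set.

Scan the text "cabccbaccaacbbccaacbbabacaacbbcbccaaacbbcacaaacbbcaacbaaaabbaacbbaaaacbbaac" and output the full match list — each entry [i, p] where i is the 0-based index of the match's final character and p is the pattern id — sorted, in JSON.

Construct AC machine:
Trie (insert patterns):
  0='ε' goto a→3 c→1
  1='c' goto a→2
  2='ca' goto ·  ←P0
  3='a' goto a→4
  4='aa' goto c→5
  5='aac' goto b→6
  6='aacb' goto b→7
  7='aacbb' goto ·  ←P1

BFS fail/out derivation:
  n1('c'): parent n0 fail=0; on 'c' 0 → fail=0;  out ∅∪∅=∅
  n3('a'): parent n0 fail=0; on 'a' 0 → fail=0;  out ∅∪∅=∅
  n2('ca'): parent n1 fail=0; on 'a' 0 → fail=3;  out {0}∪∅={0}
  n4('aa'): parent n3 fail=0; on 'a' 0 → fail=3;  out ∅∪∅=∅
  n5('aac'): parent n4 fail=3; on 'c' 3→0 → fail=1;  out ∅∪∅=∅
  n6('aacb'): parent n5 fail=1; on 'b' 1→0 → fail=0;  out ∅∪∅=∅
  n7('aacbb'): parent n6 fail=0; on 'b' 0 → fail=0;  out {1}∪∅={1}

Scan:
[0] read 'c'  n0⇒n1
[1] read 'a'  n1⇒n2  emit P0@[0:1]
[2] read 'b'  n2⇒n0 (fail-walked)
[3] read 'c'  n0⇒n1
[4] read 'c'  n1⇒n1 (fail-walked)
[5] read 'b'  n1⇒n0 (fail-walked)
[6] read 'a'  n0⇒n3
[7] read 'c'  n3⇒n1 (fail-walked)
[8] read 'c'  n1⇒n1 (fail-walked)
[9] read 'a'  n1⇒n2  emit P0@[8:9]
[10] read 'a'  n2⇒n4 (fail-walked)
[11] read 'c'  n4⇒n5
[12] read 'b'  n5⇒n6
[13] read 'b'  n6⇒n7  emit P1@[9:13]
[14] read 'c'  n7⇒n1 (fail-walked)
[15] read 'c'  n1⇒n1 (fail-walked)
[16] read 'a'  n1⇒n2  emit P0@[15:16]
[17] read 'a'  n2⇒n4 (fail-walked)
[18] read 'c'  n4⇒n5
[19] read 'b'  n5⇒n6
[20] read 'b'  n6⇒n7  emit P1@[16:20]
[21] read 'a'  n7⇒n3 (fail-walked)
[22] read 'b'  n3⇒n0 (fail-walked)
[23] read 'a'  n0⇒n3
[24] read 'c'  n3⇒n1 (fail-walked)
[25] read 'a'  n1⇒n2  emit P0@[24:25]
[26] read 'a'  n2⇒n4 (fail-walked)
[27] read 'c'  n4⇒n5
[28] read 'b'  n5⇒n6
[29] read 'b'  n6⇒n7  emit P1@[25:29]
[30] read 'c'  n7⇒n1 (fail-walked)
[31] read 'b'  n1⇒n0 (fail-walked)
[32] read 'c'  n0⇒n1
[33] read 'c'  n1⇒n1 (fail-walked)
[34] read 'a'  n1⇒n2  emit P0@[33:34]
[35] read 'a'  n2⇒n4 (fail-walked)
[36] read 'a'  n4⇒n4 (fail-walked)
[37] read 'c'  n4⇒n5
[38] read 'b'  n5⇒n6
[39] read 'b'  n6⇒n7  emit P1@[35:39]
[40] read 'c'  n7⇒n1 (fail-walked)
[41] read 'a'  n1⇒n2  emit P0@[40:41]
[42] read 'c'  n2⇒n1 (fail-walked)
[43] read 'a'  n1⇒n2  emit P0@[42:43]
[44] read 'a'  n2⇒n4 (fail-walked)
[45] read 'a'  n4⇒n4 (fail-walked)
[46] read 'c'  n4⇒n5
[47] read 'b'  n5⇒n6
[48] read 'b'  n6⇒n7  emit P1@[44:48]
[49] read 'c'  n7⇒n1 (fail-walked)
[50] read 'a'  n1⇒n2  emit P0@[49:50]
[51] read 'a'  n2⇒n4 (fail-walked)
[52] read 'c'  n4⇒n5
[53] read 'b'  n5⇒n6
[54] read 'a'  n6⇒n3 (fail-walked)
[55] read 'a'  n3⇒n4
[56] read 'a'  n4⇒n4 (fail-walked)
[57] read 'a'  n4⇒n4 (fail-walked)
[58] read 'b'  n4⇒n0 (fail-walked)
[59] read 'b'  n0⇒n0
[60] read 'a'  n0⇒n3
[61] read 'a'  n3⇒n4
[62] read 'c'  n4⇒n5
[63] read 'b'  n5⇒n6
[64] read 'b'  n6⇒n7  emit P1@[60:64]
[65] read 'a'  n7⇒n3 (fail-walked)
[66] read 'a'  n3⇒n4
[67] read 'a'  n4⇒n4 (fail-walked)
[68] read 'a'  n4⇒n4 (fail-walked)
[69] read 'c'  n4⇒n5
[70] read 'b'  n5⇒n6
[71] read 'b'  n6⇒n7  emit P1@[67:71]
[72] read 'a'  n7⇒n3 (fail-walked)
[73] read 'a'  n3⇒n4
[74] read 'c'  n4⇒n5

All matches (sorted): [[1,0],[9,0],[13,1],[16,0],[20,1],[25,0],[29,1],[34,0],[39,1],[41,0],[43,0],[48,1],[50,0],[64,1],[71,1]]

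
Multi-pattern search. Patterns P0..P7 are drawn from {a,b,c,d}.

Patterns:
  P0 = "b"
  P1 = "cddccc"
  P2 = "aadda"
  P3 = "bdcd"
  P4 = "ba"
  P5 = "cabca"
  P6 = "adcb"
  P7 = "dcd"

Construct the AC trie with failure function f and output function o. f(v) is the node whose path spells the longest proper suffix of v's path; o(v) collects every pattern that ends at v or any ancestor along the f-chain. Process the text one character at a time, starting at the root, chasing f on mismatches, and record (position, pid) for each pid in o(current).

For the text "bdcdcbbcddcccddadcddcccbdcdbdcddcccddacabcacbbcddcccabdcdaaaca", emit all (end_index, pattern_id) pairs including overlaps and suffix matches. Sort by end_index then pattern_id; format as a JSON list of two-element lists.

Build automaton:
Trie nodes:
  n0 'ε': a→8 b→1 c→2 d→24
  n1 'b': a→16 d→13  ←P0
  n2 'c': a→17 d→3
  n3 'cd': d→4
  n4 'cdd': c→5
  n5 'cddc': c→6
  n6 'cddcc': c→7
  n7 'cddccc': ·  ←P1
  n8 'a': a→9 d→21
  n9 'aa': d→10
  n10 'aad': d→11
  n11 'aadd': a→12
  n12 'aadda': ·  ←P2
  n13 'bd': c→14
  n14 'bdc': d→15
  n15 'bdcd': ·  ←P3
  n16 'ba': ·  ←P4
  n17 'ca': b→18
  n18 'cab': c→19
  n19 'cabc': a→20
  n20 'cabca': ·  ←P5
  n21 'ad': c→22
  n22 'adc': b→23
  n23 'adcb': ·  ←P6
  n24 'd': c→25
  n25 'dc': d→26
  n26 'dcd': ·  ←P7

Failure links (BFS by depth):
  n1('b'): parent n0 fail=0; on 'b' 0 → fail=0;  out {0}∪∅={0}
  n2('c'): parent n0 fail=0; on 'c' 0 → fail=0;  out ∅∪∅=∅
  n8('a'): parent n0 fail=0; on 'a' 0 → fail=0;  out ∅∪∅=∅
  n24('d'): parent n0 fail=0; on 'd' 0 → fail=0;  out ∅∪∅=∅
  n3('cd'): parent n2 fail=0; on 'd' 0 → fail=24;  out ∅∪∅=∅
  n9('aa'): parent n8 fail=0; on 'a' 0 → fail=8;  out ∅∪∅=∅
  n13('bd'): parent n1 fail=0; on 'd' 0 → fail=24;  out ∅∪∅=∅
  n16('ba'): parent n1 fail=0; on 'a' 0 → fail=8;  out {4}∪∅={4}
  n17('ca'): parent n2 fail=0; on 'a' 0 → fail=8;  out ∅∪∅=∅
  n21('ad'): parent n8 fail=0; on 'd' 0 → fail=24;  out ∅∪∅=∅
  n25('dc'): parent n24 fail=0; on 'c' 0 → fail=2;  out ∅∪∅=∅
  n4('cdd'): parent n3 fail=24; on 'd' 24→0 → fail=24;  out ∅∪∅=∅
  n10('aad'): parent n9 fail=8; on 'd' 8 → fail=21;  out ∅∪∅=∅
  n14('bdc'): parent n13 fail=24; on 'c' 24 → fail=25;  out ∅∪∅=∅
  n18('cab'): parent n17 fail=8; on 'b' 8→0 → fail=1;  out ∅∪{0}={0}
  n22('adc'): parent n21 fail=24; on 'c' 24 → fail=25;  out ∅∪∅=∅
  n26('dcd'): parent n25 fail=2; on 'd' 2 → fail=3;  out {7}∪∅={7}
  n5('cddc'): parent n4 fail=24; on 'c' 24 → fail=25;  out ∅∪∅=∅
  n11('aadd'): parent n10 fail=21; on 'd' 21→24→0 → fail=24;  out ∅∪∅=∅
  n15('bdcd'): parent n14 fail=25; on 'd' 25 → fail=26;  out {3}∪{7}={3,7}
  n19('cabc'): parent n18 fail=1; on 'c' 1→0 → fail=2;  out ∅∪∅=∅
  n23('adcb'): parent n22 fail=25; on 'b' 25→2→0 → fail=1;  out {6}∪{0}={0,6}
  n6('cddcc'): parent n5 fail=25; on 'c' 25→2→0 → fail=2;  out ∅∪∅=∅
  n12('aadda'): parent n11 fail=24; on 'a' 24→0 → fail=8;  out {2}∪∅={2}
  n20('cabca'): parent n19 fail=2; on 'a' 2 → fail=17;  out {5}∪∅={5}
  n7('cddccc'): parent n6 fail=2; on 'c' 2→0 → fail=2;  out {1}∪∅={1}

Text stream:
[0] read 'b'  n0⇒n1  → match P0@[0:0]
[1] read 'd'  n1⇒n13
[2] read 'c'  n13⇒n14
[3] read 'd'  n14⇒n15  → match P3@[0:3],P7@[1:3]
[4] read 'c'  n15⇒n25 (fail-walked)
[5] read 'b'  n25⇒n1 (fail-walked)  → match P0@[5:5]
[6] read 'b'  n1⇒n1 (fail-walked)  → match P0@[6:6]
[7] read 'c'  n1⇒n2 (fail-walked)
[8] read 'd'  n2⇒n3
[9] read 'd'  n3⇒n4
[10] read 'c'  n4⇒n5
[11] read 'c'  n5⇒n6
[12] read 'c'  n6⇒n7  → match P1@[7:12]
[13] read 'd'  n7⇒n3 (fail-walked)
[14] read 'd'  n3⇒n4
[15] read 'a'  n4⇒n8 (fail-walked)
[16] read 'd'  n8⇒n21
[17] read 'c'  n21⇒n22
[18] read 'd'  n22⇒n26 (fail-walked)  → match P7@[16:18]
[19] read 'd'  n26⇒n4 (fail-walked)
[20] read 'c'  n4⇒n5
[21] read 'c'  n5⇒n6
[22] read 'c'  n6⇒n7  → match P1@[17:22]
[23] read 'b'  n7⇒n1 (fail-walked)  → match P0@[23:23]
[24] read 'd'  n1⇒n13
[25] read 'c'  n13⇒n14
[26] read 'd'  n14⇒n15  → match P3@[23:26],P7@[24:26]
[27] read 'b'  n15⇒n1 (fail-walked)  → match P0@[27:27]
[28] read 'd'  n1⇒n13
[29] read 'c'  n13⇒n14
[30] read 'd'  n14⇒n15  → match P3@[27:30],P7@[28:30]
[31] read 'd'  n15⇒n4 (fail-walked)
[32] read 'c'  n4⇒n5
[33] read 'c'  n5⇒n6
[34] read 'c'  n6⇒n7  → match P1@[29:34]
[35] read 'd'  n7⇒n3 (fail-walked)
[36] read 'd'  n3⇒n4
[37] read 'a'  n4⇒n8 (fail-walked)
[38] read 'c'  n8⇒n2 (fail-walked)
[39] read 'a'  n2⇒n17
[40] read 'b'  n17⇒n18  → match P0@[40:40]
[41] read 'c'  n18⇒n19
[42] read 'a'  n19⇒n20  → match P5@[38:42]
[43] read 'c'  n20⇒n2 (fail-walked)
[44] read 'b'  n2⇒n1 (fail-walked)  → match P0@[44:44]
[45] read 'b'  n1⇒n1 (fail-walked)  → match P0@[45:45]
[46] read 'c'  n1⇒n2 (fail-walked)
[47] read 'd'  n2⇒n3
[48] read 'd'  n3⇒n4
[49] read 'c'  n4⇒n5
[50] read 'c'  n5⇒n6
[51] read 'c'  n6⇒n7  → match P1@[46:51]
[52] read 'a'  n7⇒n17 (fail-walked)
[53] read 'b'  n17⇒n18  → match P0@[53:53]
[54] read 'd'  n18⇒n13 (fail-walked)
[55] read 'c'  n13⇒n14
[56] read 'd'  n14⇒n15  → match P3@[53:56],P7@[54:56]
[57] read 'a'  n15⇒n8 (fail-walked)
[58] read 'a'  n8⇒n9
[59] read 'a'  n9⇒n9 (fail-walked)
[60] read 'c'  n9⇒n2 (fail-walked)
[61] read 'a'  n2⇒n17

All matches (sorted): [[0,0],[3,3],[3,7],[5,0],[6,0],[12,1],[18,7],[22,1],[23,0],[26,3],[26,7],[27,0],[30,3],[30,7],[34,1],[40,0],[42,5],[44,0],[45,0],[51,1],[53,0],[56,3],[56,7]]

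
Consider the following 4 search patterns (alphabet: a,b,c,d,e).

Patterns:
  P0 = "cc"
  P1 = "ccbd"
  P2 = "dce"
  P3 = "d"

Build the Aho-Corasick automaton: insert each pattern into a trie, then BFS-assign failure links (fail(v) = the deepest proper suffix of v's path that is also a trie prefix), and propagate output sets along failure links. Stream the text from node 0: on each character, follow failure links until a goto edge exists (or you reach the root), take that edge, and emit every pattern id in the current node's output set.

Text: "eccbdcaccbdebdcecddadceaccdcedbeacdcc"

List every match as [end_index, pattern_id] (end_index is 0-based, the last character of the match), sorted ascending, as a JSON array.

Construct AC machine:
Trie (insert patterns):
  n0 'ε': c→1 d→5
  n1 'c': c→2
  n2 'cc': b→3  [P0 ends]
  n3 'ccb': d→4
  n4 'ccbd': ·  [P1 ends]
  n5 'd': c→6  [P3 ends]
  n6 'dc': e→7
  n7 'dce': ·  [P2 ends]

Failure links (BFS by depth):
  n1('c'): parent n0 fail=0; on 'c' 0 → fail=0;  out ∅∪∅=∅
  n5('d'): parent n0 fail=0; on 'd' 0 → fail=0;  out {3}∪∅={3}
  n2('cc'): parent n1 fail=0; on 'c' 0 → fail=1;  out {0}∪∅={0}
  n6('dc'): parent n5 fail=0; on 'c' 0 → fail=1;  out ∅∪∅=∅
  n3('ccb'): parent n2 fail=1; on 'b' 1→0 → fail=0;  out ∅∪∅=∅
  n7('dce'): parent n6 fail=1; on 'e' 1→0 → fail=0;  out {2}∪∅={2}
  n4('ccbd'): parent n3 fail=0; on 'd' 0 → fail=5;  out {1}∪{3}={1,3}

Run:
i=0 'e': node 0→0
i=1 'c': node 0→1
i=2 'c': node 1→2  emit P0@[1:2]
i=3 'b': node 2→3
i=4 'd': node 3→4  emit P1@[1:4],P3@[4:4]
i=5 'c': node 4→6 (via fail)
i=6 'a': node 6→0 (via fail)
i=7 'c': node 0→1
i=8 'c': node 1→2  emit P0@[7:8]
i=9 'b': node 2→3
i=10 'd': node 3→4  emit P1@[7:10],P3@[10:10]
i=11 'e': node 4→0 (via fail)
i=12 'b': node 0→0
i=13 'd': node 0→5  emit P3@[13:13]
i=14 'c': node 5→6
i=15 'e': node 6→7  emit P2@[13:15]
i=16 'c': node 7→1 (via fail)
i=17 'd': node 1→5 (via fail)  emit P3@[17:17]
i=18 'd': node 5→5 (via fail)  emit P3@[18:18]
i=19 'a': node 5→0 (via fail)
i=20 'd': node 0→5  emit P3@[20:20]
i=21 'c': node 5→6
i=22 'e': node 6→7  emit P2@[20:22]
i=23 'a': node 7→0 (via fail)
i=24 'c': node 0→1
i=25 'c': node 1→2  emit P0@[24:25]
i=26 'd': node 2→5 (via fail)  emit P3@[26:26]
i=27 'c': node 5→6
i=28 'e': node 6→7  emit P2@[26:28]
i=29 'd': node 7→5 (via fail)  emit P3@[29:29]
i=30 'b': node 5→0 (via fail)
i=31 'e': node 0→0
i=32 'a': node 0→0
i=33 'c': node 0→1
i=34 'd': node 1→5 (via fail)  emit P3@[34:34]
i=35 'c': node 5→6
i=36 'c': node 6→2 (via fail)  emit P0@[35:36]

Matches: [[2,0],[4,1],[4,3],[8,0],[10,1],[10,3],[13,3],[15,2],[17,3],[18,3],[20,3],[22,2],[25,0],[26,3],[28,2],[29,3],[34,3],[36,0]]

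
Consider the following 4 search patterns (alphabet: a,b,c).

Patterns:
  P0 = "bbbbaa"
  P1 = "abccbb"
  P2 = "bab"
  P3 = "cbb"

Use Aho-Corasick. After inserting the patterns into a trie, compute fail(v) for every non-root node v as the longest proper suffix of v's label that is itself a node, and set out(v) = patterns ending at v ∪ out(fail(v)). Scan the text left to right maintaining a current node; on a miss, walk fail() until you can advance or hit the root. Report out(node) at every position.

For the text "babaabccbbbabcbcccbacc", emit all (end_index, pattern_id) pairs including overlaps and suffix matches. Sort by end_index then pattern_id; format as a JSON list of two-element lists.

Build:
Trie (insert patterns):
  0='ε' goto a→7 b→1 c→15
  1='b' goto a→13 b→2
  2='bb' goto b→3
  3='bbb' goto b→4
  4='bbbb' goto a→5
  5='bbbba' goto a→6
  6='bbbbaa' goto ·  ←P0
  7='a' goto b→8
  8='ab' goto c→9
  9='abc' goto c→10
  10='abcc' goto b→11
  11='abccb' goto b→12
  12='abccbb' goto ·  ←P1
  13='ba' goto b→14
  14='bab' goto ·  ←P2
  15='c' goto b→16
  16='cb' goto b→17
  17='cbb' goto ·  ←P3

Failure links (BFS by depth):
  fail(1) 'b': from fail(0)=0 chase 'b': 0 ⇒ 0;  out=∅∪out(0)=∅
  fail(7) 'a': from fail(0)=0 chase 'a': 0 ⇒ 0;  out=∅∪out(0)=∅
  fail(15) 'c': from fail(0)=0 chase 'c': 0 ⇒ 0;  out=∅∪out(0)=∅
  fail(2) 'bb': from fail(1)=0 chase 'b': 0 ⇒ 1;  out=∅∪out(1)=∅
  fail(8) 'ab': from fail(7)=0 chase 'b': 0 ⇒ 1;  out=∅∪out(1)=∅
  fail(13) 'ba': from fail(1)=0 chase 'a': 0 ⇒ 7;  out=∅∪out(7)=∅
  fail(16) 'cb': from fail(15)=0 chase 'b': 0 ⇒ 1;  out=∅∪out(1)=∅
  fail(3) 'bbb': from fail(2)=1 chase 'b': 1 ⇒ 2;  out=∅∪out(2)=∅
  fail(9) 'abc': from fail(8)=1 chase 'c': 1→0 ⇒ 15;  out=∅∪out(15)=∅
  fail(14) 'bab': from fail(13)=7 chase 'b': 7 ⇒ 8;  out={2}∪out(8)={2}
  fail(17) 'cbb': from fail(16)=1 chase 'b': 1 ⇒ 2;  out={3}∪out(2)={3}
  fail(4) 'bbbb': from fail(3)=2 chase 'b': 2 ⇒ 3;  out=∅∪out(3)=∅
  fail(10) 'abcc': from fail(9)=15 chase 'c': 15→0 ⇒ 15;  out=∅∪out(15)=∅
  fail(5) 'bbbba': from fail(4)=3 chase 'a': 3→2→1 ⇒ 13;  out=∅∪out(13)=∅
  fail(11) 'abccb': from fail(10)=15 chase 'b': 15 ⇒ 16;  out=∅∪out(16)=∅
  fail(6) 'bbbbaa': from fail(5)=13 chase 'a': 13→7→0 ⇒ 7;  out={0}∪out(7)={0}
  fail(12) 'abccbb': from fail(11)=16 chase 'b': 16 ⇒ 17;  out={1}∪out(17)={1,3}

Text stream:
pos 0 'b': at 1
pos 1 'a': at 13
pos 2 'b': at 14  → match P2@[0:2]
pos 3 'a': at 13 (via fail)
pos 4 'a': at 7 (via fail)
pos 5 'b': at 8
pos 6 'c': at 9
pos 7 'c': at 10
pos 8 'b': at 11
pos 9 'b': at 12  → match P1@[4:9],P3@[7:9]
pos 10 'b': at 3 (via fail)
pos 11 'a': at 13 (via fail)
pos 12 'b': at 14  → match P2@[10:12]
pos 13 'c': at 9 (via fail)
pos 14 'b': at 16 (via fail)
pos 15 'c': at 15 (via fail)
pos 16 'c': at 15 (via fail)
pos 17 'c': at 15 (via fail)
pos 18 'b': at 16
pos 19 'a': at 13 (via fail)
pos 20 'c': at 15 (via fail)
pos 21 'c': at 15 (via fail)

All matches (sorted): [[2,2],[9,1],[9,3],[12,2]]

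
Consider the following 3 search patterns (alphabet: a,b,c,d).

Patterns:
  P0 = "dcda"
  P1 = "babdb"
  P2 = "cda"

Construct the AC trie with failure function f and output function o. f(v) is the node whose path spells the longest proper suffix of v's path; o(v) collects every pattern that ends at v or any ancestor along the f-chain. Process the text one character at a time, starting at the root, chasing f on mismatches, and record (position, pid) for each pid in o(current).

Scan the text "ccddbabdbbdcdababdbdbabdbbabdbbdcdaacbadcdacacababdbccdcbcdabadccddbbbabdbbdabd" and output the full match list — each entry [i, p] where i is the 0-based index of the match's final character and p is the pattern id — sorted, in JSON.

Build:
Trie (insert patterns):
  0='ε' goto b→5 c→10 d→1
  1='d' goto c→2
  2='dc' goto d→3
  3='dcd' goto a→4
  4='dcda' goto ·  ←P0
  5='b' goto a→6
  6='ba' goto b→7
  7='bab' goto d→8
  8='babd' goto b→9
  9='babdb' goto ·  ←P1
  10='c' goto d→11
  11='cd' goto a→12
  12='cda' goto ·  ←P2

BFS fail/out derivation:
  fail(1) 'd': from fail(0)=0 chase 'd': 0 ⇒ 0;  out=∅∪out(0)=∅
  fail(5) 'b': from fail(0)=0 chase 'b': 0 ⇒ 0;  out=∅∪out(0)=∅
  fail(10) 'c': from fail(0)=0 chase 'c': 0 ⇒ 0;  out=∅∪out(0)=∅
  fail(2) 'dc': from fail(1)=0 chase 'c': 0 ⇒ 10;  out=∅∪out(10)=∅
  fail(6) 'ba': from fail(5)=0 chase 'a': 0 ⇒ 0;  out=∅∪out(0)=∅
  fail(11) 'cd': from fail(10)=0 chase 'd': 0 ⇒ 1;  out=∅∪out(1)=∅
  fail(3) 'dcd': from fail(2)=10 chase 'd': 10 ⇒ 11;  out=∅∪out(11)=∅
  fail(7) 'bab': from fail(6)=0 chase 'b': 0 ⇒ 5;  out=∅∪out(5)=∅
  fail(12) 'cda': from fail(11)=1 chase 'a': 1→0 ⇒ 0;  out={2}∪out(0)={2}
  fail(4) 'dcda': from fail(3)=11 chase 'a': 11 ⇒ 12;  out={0}∪out(12)={0,2}
  fail(8) 'babd': from fail(7)=5 chase 'd': 5→0 ⇒ 1;  out=∅∪out(1)=∅
  fail(9) 'babdb': from fail(8)=1 chase 'b': 1→0 ⇒ 5;  out={1}∪out(5)={1}

Text stream:
pos 0 'c': at 10
pos 1 'c': at 10 (fail-walked)
pos 2 'd': at 11
pos 3 'd': at 1 (fail-walked)
pos 4 'b': at 5 (fail-walked)
pos 5 'a': at 6
pos 6 'b': at 7
pos 7 'd': at 8
pos 8 'b': at 9  emit P1@[4:8]
pos 9 'b': at 5 (fail-walked)
pos 10 'd': at 1 (fail-walked)
pos 11 'c': at 2
pos 12 'd': at 3
pos 13 'a': at 4  emit P0@[10:13],P2@[11:13]
pos 14 'b': at 5 (fail-walked)
pos 15 'a': at 6
pos 16 'b': at 7
pos 17 'd': at 8
pos 18 'b': at 9  emit P1@[14:18]
pos 19 'd': at 1 (fail-walked)
pos 20 'b': at 5 (fail-walked)
pos 21 'a': at 6
pos 22 'b': at 7
pos 23 'd': at 8
pos 24 'b': at 9  emit P1@[20:24]
pos 25 'b': at 5 (fail-walked)
pos 26 'a': at 6
pos 27 'b': at 7
pos 28 'd': at 8
pos 29 'b': at 9  emit P1@[25:29]
pos 30 'b': at 5 (fail-walked)
pos 31 'd': at 1 (fail-walked)
pos 32 'c': at 2
pos 33 'd': at 3
pos 34 'a': at 4  emit P0@[31:34],P2@[32:34]
pos 35 'a': at 0 (fail-walked)
pos 36 'c': at 10
pos 37 'b': at 5 (fail-walked)
pos 38 'a': at 6
pos 39 'd': at 1 (fail-walked)
pos 40 'c': at 2
pos 41 'd': at 3
pos 42 'a': at 4  emit P0@[39:42],P2@[40:42]
pos 43 'c': at 10 (fail-walked)
pos 44 'a': at 0 (fail-walked)
pos 45 'c': at 10
pos 46 'a': at 0 (fail-walked)
pos 47 'b': at 5
pos 48 'a': at 6
pos 49 'b': at 7
pos 50 'd': at 8
pos 51 'b': at 9  emit P1@[47:51]
pos 52 'c': at 10 (fail-walked)
pos 53 'c': at 10 (fail-walked)
pos 54 'd': at 11
pos 55 'c': at 2 (fail-walked)
pos 56 'b': at 5 (fail-walked)
pos 57 'c': at 10 (fail-walked)
pos 58 'd': at 11
pos 59 'a': at 12  emit P2@[57:59]
pos 60 'b': at 5 (fail-walked)
pos 61 'a': at 6
pos 62 'd': at 1 (fail-walked)
pos 63 'c': at 2
pos 64 'c': at 10 (fail-walked)
pos 65 'd': at 11
pos 66 'd': at 1 (fail-walked)
pos 67 'b': at 5 (fail-walked)
pos 68 'b': at 5 (fail-walked)
pos 69 'b': at 5 (fail-walked)
pos 70 'a': at 6
pos 71 'b': at 7
pos 72 'd': at 8
pos 73 'b': at 9  emit P1@[69:73]
pos 74 'b': at 5 (fail-walked)
pos 75 'd': at 1 (fail-walked)
pos 76 'a': at 0 (fail-walked)
pos 77 'b': at 5
pos 78 'd': at 1 (fail-walked)

Matches: [[8,1],[13,0],[13,2],[18,1],[24,1],[29,1],[34,0],[34,2],[42,0],[42,2],[51,1],[59,2],[73,1]]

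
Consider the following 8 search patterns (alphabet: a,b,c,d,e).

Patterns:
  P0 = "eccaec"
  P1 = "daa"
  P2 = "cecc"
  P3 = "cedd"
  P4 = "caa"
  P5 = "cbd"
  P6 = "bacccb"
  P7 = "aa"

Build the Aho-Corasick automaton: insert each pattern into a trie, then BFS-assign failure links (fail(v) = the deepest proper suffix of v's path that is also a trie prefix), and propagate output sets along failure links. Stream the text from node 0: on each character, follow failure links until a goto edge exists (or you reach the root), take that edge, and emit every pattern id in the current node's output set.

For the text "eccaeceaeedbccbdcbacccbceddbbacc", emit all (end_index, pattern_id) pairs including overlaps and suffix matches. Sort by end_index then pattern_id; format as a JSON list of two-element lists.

Build automaton:
Trie nodes:
  n0 'ε': a→26 b→20 c→10 d→7 e→1
  n1 'e': c→2
  n2 'ec': c→3
  n3 'ecc': a→4
  n4 'ecca': e→5
  n5 'eccae': c→6
  n6 'eccaec': ·  [P0 ends]
  n7 'd': a→8
  n8 'da': a→9
  n9 'daa': ·  [P1 ends]
  n10 'c': a→16 b→18 e→11
  n11 'ce': c→12 d→14
  n12 'cec': c→13
  n13 'cecc': ·  [P2 ends]
  n14 'ced': d→15
  n15 'cedd': ·  [P3 ends]
  n16 'ca': a→17
  n17 'caa': ·  [P4 ends]
  n18 'cb': d→19
  n19 'cbd': ·  [P5 ends]
  n20 'b': a→21
  n21 'ba': c→22
  n22 'bac': c→23
  n23 'bacc': c→24
  n24 'baccc': b→25
  n25 'bacccb': ·  [P6 ends]
  n26 'a': a→27
  n27 'aa': ·  [P7 ends]

Failure links (BFS by depth):
  fail(1) 'e': from fail(0)=0 chase 'e': 0 ⇒ 0;  out=∅∪out(0)=∅
  fail(7) 'd': from fail(0)=0 chase 'd': 0 ⇒ 0;  out=∅∪out(0)=∅
  fail(10) 'c': from fail(0)=0 chase 'c': 0 ⇒ 0;  out=∅∪out(0)=∅
  fail(20) 'b': from fail(0)=0 chase 'b': 0 ⇒ 0;  out=∅∪out(0)=∅
  fail(26) 'a': from fail(0)=0 chase 'a': 0 ⇒ 0;  out=∅∪out(0)=∅
  fail(2) 'ec': from fail(1)=0 chase 'c': 0 ⇒ 10;  out=∅∪out(10)=∅
  fail(8) 'da': from fail(7)=0 chase 'a': 0 ⇒ 26;  out=∅∪out(26)=∅
  fail(11) 'ce': from fail(10)=0 chase 'e': 0 ⇒ 1;  out=∅∪out(1)=∅
  fail(16) 'ca': from fail(10)=0 chase 'a': 0 ⇒ 26;  out=∅∪out(26)=∅
  fail(18) 'cb': from fail(10)=0 chase 'b': 0 ⇒ 20;  out=∅∪out(20)=∅
  fail(21) 'ba': from fail(20)=0 chase 'a': 0 ⇒ 26;  out=∅∪out(26)=∅
  fail(27) 'aa': from fail(26)=0 chase 'a': 0 ⇒ 26;  out={7}∪out(26)={7}
  fail(3) 'ecc': from fail(2)=10 chase 'c': 10→0 ⇒ 10;  out=∅∪out(10)=∅
  fail(9) 'daa': from fail(8)=26 chase 'a': 26 ⇒ 27;  out={1}∪out(27)={1,7}
  fail(12) 'cec': from fail(11)=1 chase 'c': 1 ⇒ 2;  out=∅∪out(2)=∅
  fail(14) 'ced': from fail(11)=1 chase 'd': 1→0 ⇒ 7;  out=∅∪out(7)=∅
  fail(17) 'caa': from fail(16)=26 chase 'a': 26 ⇒ 27;  out={4}∪out(27)={4,7}
  fail(19) 'cbd': from fail(18)=20 chase 'd': 20→0 ⇒ 7;  out={5}∪out(7)={5}
  fail(22) 'bac': from fail(21)=26 chase 'c': 26→0 ⇒ 10;  out=∅∪out(10)=∅
  fail(4) 'ecca': from fail(3)=10 chase 'a': 10 ⇒ 16;  out=∅∪out(16)=∅
  fail(13) 'cecc': from fail(12)=2 chase 'c': 2 ⇒ 3;  out={2}∪out(3)={2}
  fail(15) 'cedd': from fail(14)=7 chase 'd': 7→0 ⇒ 7;  out={3}∪out(7)={3}
  fail(23) 'bacc': from fail(22)=10 chase 'c': 10→0 ⇒ 10;  out=∅∪out(10)=∅
  fail(5) 'eccae': from fail(4)=16 chase 'e': 16→26→0 ⇒ 1;  out=∅∪out(1)=∅
  fail(24) 'baccc': from fail(23)=10 chase 'c': 10→0 ⇒ 10;  out=∅∪out(10)=∅
  fail(6) 'eccaec': from fail(5)=1 chase 'c': 1 ⇒ 2;  out={0}∪out(2)={0}
  fail(25) 'bacccb': from fail(24)=10 chase 'b': 10 ⇒ 18;  out={6}∪out(18)={6}

Scan:
i=0 'e': node 0→1
i=1 'c': node 1→2
i=2 'c': node 2→3
i=3 'a': node 3→4
i=4 'e': node 4→5
i=5 'c': node 5→6  → match P0@[0:5]
i=6 'e': node 6→11 (via fail)
i=7 'a': node 11→26 (via fail)
i=8 'e': node 26→1 (via fail)
i=9 'e': node 1→1 (via fail)
i=10 'd': node 1→7 (via fail)
i=11 'b': node 7→20 (via fail)
i=12 'c': node 20→10 (via fail)
i=13 'c': node 10→10 (via fail)
i=14 'b': node 10→18
i=15 'd': node 18→19  → match P5@[13:15]
i=16 'c': node 19→10 (via fail)
i=17 'b': node 10→18
i=18 'a': node 18→21 (via fail)
i=19 'c': node 21→22
i=20 'c': node 22→23
i=21 'c': node 23→24
i=22 'b': node 24→25  → match P6@[17:22]
i=23 'c': node 25→10 (via fail)
i=24 'e': node 10→11
i=25 'd': node 11→14
i=26 'd': node 14→15  → match P3@[23:26]
i=27 'b': node 15→20 (via fail)
i=28 'b': node 20→20 (via fail)
i=29 'a': node 20→21
i=30 'c': node 21→22
i=31 'c': node 22→23

Result: [[5,0],[15,5],[22,6],[26,3]]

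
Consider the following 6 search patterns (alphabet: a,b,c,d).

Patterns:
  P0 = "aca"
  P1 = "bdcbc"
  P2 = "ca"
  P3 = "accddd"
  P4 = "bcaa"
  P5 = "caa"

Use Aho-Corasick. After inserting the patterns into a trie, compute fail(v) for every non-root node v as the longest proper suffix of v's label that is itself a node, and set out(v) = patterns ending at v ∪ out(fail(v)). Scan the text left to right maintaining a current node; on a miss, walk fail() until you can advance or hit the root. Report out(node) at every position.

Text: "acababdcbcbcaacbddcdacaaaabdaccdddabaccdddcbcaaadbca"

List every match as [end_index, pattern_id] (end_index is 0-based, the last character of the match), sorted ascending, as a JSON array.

Construct AC machine:
Trie (insert patterns):
  n0 'ε': a→1 b→4 c→9
  n1 'a': c→2
  n2 'ac': a→3 c→11
  n3 'aca': ·  [P0 ends]
  n4 'b': c→15 d→5
  n5 'bd': c→6
  n6 'bdc': b→7
  n7 'bdcb': c→8
  n8 'bdcbc': ·  [P1 ends]
  n9 'c': a→10
  n10 'ca': a→18  [P2 ends]
  n11 'acc': d→12
  n12 'accd': d→13
  n13 'accdd': d→14
  n14 'accddd': ·  [P3 ends]
  n15 'bc': a→16
  n16 'bca': a→17
  n17 'bcaa': ·  [P4 ends]
  n18 'caa': ·  [P5 ends]

BFS fail/out derivation:
  n1('a'): parent n0 fail=0; on 'a' 0 → fail=0;  out ∅∪∅=∅
  n4('b'): parent n0 fail=0; on 'b' 0 → fail=0;  out ∅∪∅=∅
  n9('c'): parent n0 fail=0; on 'c' 0 → fail=0;  out ∅∪∅=∅
  n2('ac'): parent n1 fail=0; on 'c' 0 → fail=9;  out ∅∪∅=∅
  n5('bd'): parent n4 fail=0; on 'd' 0 → fail=0;  out ∅∪∅=∅
  n10('ca'): parent n9 fail=0; on 'a' 0 → fail=1;  out {2}∪∅={2}
  n15('bc'): parent n4 fail=0; on 'c' 0 → fail=9;  out ∅∪∅=∅
  n3('aca'): parent n2 fail=9; on 'a' 9 → fail=10;  out {0}∪{2}={0,2}
  n6('bdc'): parent n5 fail=0; on 'c' 0 → fail=9;  out ∅∪∅=∅
  n11('acc'): parent n2 fail=9; on 'c' 9→0 → fail=9;  out ∅∪∅=∅
  n16('bca'): parent n15 fail=9; on 'a' 9 → fail=10;  out ∅∪{2}={2}
  n18('caa'): parent n10 fail=1; on 'a' 1→0 → fail=1;  out {5}∪∅={5}
  n7('bdcb'): parent n6 fail=9; on 'b' 9→0 → fail=4;  out ∅∪∅=∅
  n12('accd'): parent n11 fail=9; on 'd' 9→0 → fail=0;  out ∅∪∅=∅
  n17('bcaa'): parent n16 fail=10; on 'a' 10 → fail=18;  out {4}∪{5}={4,5}
  n8('bdcbc'): parent n7 fail=4; on 'c' 4 → fail=15;  out {1}∪∅={1}
  n13('accdd'): parent n12 fail=0; on 'd' 0 → fail=0;  out ∅∪∅=∅
  n14('accddd'): parent n13 fail=0; on 'd' 0 → fail=0;  out {3}∪∅={3}

Run:
i=0 'a': node 0→1
i=1 'c': node 1→2
i=2 'a': node 2→3  emit P0@[0:2],P2@[1:2]
i=3 'b': node 3→4 ·f
i=4 'a': node 4→1 ·f
i=5 'b': node 1→4 ·f
i=6 'd': node 4→5
i=7 'c': node 5→6
i=8 'b': node 6→7
i=9 'c': node 7→8  emit P1@[5:9]
i=10 'b': node 8→4 ·f
i=11 'c': node 4→15
i=12 'a': node 15→16  emit P2@[11:12]
i=13 'a': node 16→17  emit P4@[10:13],P5@[11:13]
i=14 'c': node 17→2 ·f
i=15 'b': node 2→4 ·f
i=16 'd': node 4→5
i=17 'd': node 5→0 ·f
i=18 'c': node 0→9
i=19 'd': node 9→0 ·f
i=20 'a': node 0→1
i=21 'c': node 1→2
i=22 'a': node 2→3  emit P0@[20:22],P2@[21:22]
i=23 'a': node 3→18 ·f  emit P5@[21:23]
i=24 'a': node 18→1 ·f
i=25 'a': node 1→1 ·f
i=26 'b': node 1→4 ·f
i=27 'd': node 4→5
i=28 'a': node 5→1 ·f
i=29 'c': node 1→2
i=30 'c': node 2→11
i=31 'd': node 11→12
i=32 'd': node 12→13
i=33 'd': node 13→14  emit P3@[28:33]
i=34 'a': node 14→1 ·f
i=35 'b': node 1→4 ·f
i=36 'a': node 4→1 ·f
i=37 'c': node 1→2
i=38 'c': node 2→11
i=39 'd': node 11→12
i=40 'd': node 12→13
i=41 'd': node 13→14  emit P3@[36:41]
i=42 'c': node 14→9 ·f
i=43 'b': node 9→4 ·f
i=44 'c': node 4→15
i=45 'a': node 15→16  emit P2@[44:45]
i=46 'a': node 16→17  emit P4@[43:46],P5@[44:46]
i=47 'a': node 17→1 ·f
i=48 'd': node 1→0 ·f
i=49 'b': node 0→4
i=50 'c': node 4→15
i=51 'a': node 15→16  emit P2@[50:51]

All matches (sorted): [[2,0],[2,2],[9,1],[12,2],[13,4],[13,5],[22,0],[22,2],[23,5],[33,3],[41,3],[45,2],[46,4],[46,5],[51,2]]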